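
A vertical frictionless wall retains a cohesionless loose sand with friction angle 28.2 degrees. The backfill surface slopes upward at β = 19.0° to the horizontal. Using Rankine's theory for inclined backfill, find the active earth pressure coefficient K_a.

K_a = cos β · (cos β − √(cos²β − cos²φ)) / (cos β + √(cos²β − cos²φ)).
cos β = 0.9455, cos φ = 0.8813, √(cos²β − cos²φ) = 0.3425.
K_a = 0.9455 × (0.9455 − 0.3425)/(0.9455 + 0.3425) = 0.4427.

0.443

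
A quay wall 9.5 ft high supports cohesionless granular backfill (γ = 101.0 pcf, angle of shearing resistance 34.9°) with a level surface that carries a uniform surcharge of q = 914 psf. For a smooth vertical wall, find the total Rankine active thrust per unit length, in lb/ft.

K_a = tan²(45° − φ/2) = 0.2721.
Soil triangle: ½ K_a γ H² = 0.5×0.2721×101.0×9.5² = 1240 lb/ft.
Surcharge rectangle: K_a q H = 0.2721×914×9.5 = 2363 lb/ft.
Total = 1240 + 2363 = 3603 lb/ft.

3600 lb/ft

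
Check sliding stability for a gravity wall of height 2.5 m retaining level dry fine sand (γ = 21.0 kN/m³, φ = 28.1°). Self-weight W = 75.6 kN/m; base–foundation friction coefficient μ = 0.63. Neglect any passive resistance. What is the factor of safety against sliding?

K_a = tan²(45° − 28.1°/2) = 0.3596.
P_a = ½K_aγH² = 0.5×0.3596×21.0×2.5² = 23.60 kN/m, acting at H/3 = 0.8333 m above the base.
FS_sliding = μW / P_a = 0.63×75.6 / 23.60 = 2.018.

2.02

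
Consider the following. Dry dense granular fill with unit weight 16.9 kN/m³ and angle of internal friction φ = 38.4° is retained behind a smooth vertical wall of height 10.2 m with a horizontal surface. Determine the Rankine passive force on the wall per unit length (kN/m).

3760 kN/m

K_p = tan²(45° + φ/2) = 4.279.
P_p = ½ K_p γ H² = 0.5 × 4.279 × 16.9 × 10.2² = 3762 kN/m.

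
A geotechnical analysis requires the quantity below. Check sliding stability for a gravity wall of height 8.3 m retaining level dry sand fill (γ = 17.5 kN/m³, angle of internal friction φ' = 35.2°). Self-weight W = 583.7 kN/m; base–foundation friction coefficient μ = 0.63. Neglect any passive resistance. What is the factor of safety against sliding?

K_a = tan²(45° − 35.2°/2) = 0.2687.
P_a = ½K_aγH² = 0.5×0.2687×17.5×8.3² = 162.0 kN/m, acting at H/3 = 2.767 m above the base.
FS_sliding = μW / P_a = 0.63×583.7 / 162.0 = 2.270.

2.27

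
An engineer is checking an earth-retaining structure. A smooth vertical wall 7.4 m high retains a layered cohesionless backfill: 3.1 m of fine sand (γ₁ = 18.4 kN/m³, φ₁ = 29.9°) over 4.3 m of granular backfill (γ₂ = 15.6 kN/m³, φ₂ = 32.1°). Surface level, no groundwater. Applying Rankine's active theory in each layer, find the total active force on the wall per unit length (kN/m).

149 kN/m

K_a1 = tan²(45°−29.9°/2) = 0.3347; K_a2 = tan²(45°−32.1°/2) = 0.3060.
Layer 1: σ at base = K_a1 γ₁ h₁ = 19.09 kPa; P₁ = ½×19.09×3.1 = 29.59.
Layer 2: σ_v at top = γ₁h₁ = 57.04; σ_h top = K_a2×57.04 = 17.45; σ_h base = K_a2×(57.04+15.6×4.3) = 37.98.
P₂ = ½(17.45+37.98)×4.3 = 119.2. Total P_a = 29.59+119.2 = 148.8 kN/m.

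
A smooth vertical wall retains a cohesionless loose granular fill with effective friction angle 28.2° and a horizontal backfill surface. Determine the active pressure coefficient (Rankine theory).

K_a = (1 − sin φ)/(1 + sin φ) = (1 − sin 28.2°)/(1 + sin 28.2°) = 0.3582.

0.358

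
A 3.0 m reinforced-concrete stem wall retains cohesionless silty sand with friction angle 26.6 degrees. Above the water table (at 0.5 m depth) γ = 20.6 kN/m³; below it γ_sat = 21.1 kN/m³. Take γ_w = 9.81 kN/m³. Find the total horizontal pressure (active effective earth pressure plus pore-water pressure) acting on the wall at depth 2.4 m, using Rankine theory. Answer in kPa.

30.8 kPa

K_a = (1 − sin φ)/(1 + sin φ) = 0.3814.
γ' = 21.1 − 9.81 = 11.29 kN/m³.
Effective vertical stress at 2.4 m: σ'_v = 20.6×0.5 + 11.29×1.90 = 31.75 kPa.
σ'_h = K_a σ'_v = 0.3814 × 31.75 = 12.11 kPa; u = γ_w × 1.90 = 18.64 kPa.
Total σ_h = 12.11 + 18.64 = 30.75 kPa.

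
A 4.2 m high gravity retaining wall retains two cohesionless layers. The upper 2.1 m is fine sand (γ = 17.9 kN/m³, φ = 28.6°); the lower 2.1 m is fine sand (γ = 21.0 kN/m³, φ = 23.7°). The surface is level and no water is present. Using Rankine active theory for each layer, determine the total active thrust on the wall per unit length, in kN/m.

67.3 kN/m

K_a1 = tan²(45°−28.6°/2) = 0.3525; K_a2 = tan²(45°−23.7°/2) = 0.4266.
Layer 1: σ at base = K_a1 γ₁ h₁ = 13.25 kPa; P₁ = ½×13.25×2.1 = 13.91.
Layer 2: σ_v at top = γ₁h₁ = 37.59; σ_h top = K_a2×37.59 = 16.04; σ_h base = K_a2×(37.59+21.0×2.1) = 34.85.
P₂ = ½(16.04+34.85)×2.1 = 53.43. Total P_a = 13.91+53.43 = 67.34 kN/m.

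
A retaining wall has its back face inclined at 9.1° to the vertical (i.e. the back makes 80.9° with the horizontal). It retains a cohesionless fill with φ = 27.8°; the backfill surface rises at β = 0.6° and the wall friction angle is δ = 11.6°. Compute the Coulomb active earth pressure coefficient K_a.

0.404

K_a = sin²(α+φ) / [sin²α · sin(α−δ) · (1 + √{sin(φ+δ)sin(φ−β) / (sin(α−δ)sin(α+β))})²].
With α = 80.9°, φ = 27.8°, δ = 11.6°, β = 0.6°: K_a = 0.4042.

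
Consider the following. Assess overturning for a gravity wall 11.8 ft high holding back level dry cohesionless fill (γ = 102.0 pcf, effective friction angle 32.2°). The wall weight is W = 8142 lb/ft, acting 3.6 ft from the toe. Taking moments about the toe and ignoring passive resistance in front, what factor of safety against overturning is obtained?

3.44

K_a = tan²(45° − 32.2°/2) = 0.3047.
P_a = ½K_aγH² = 0.5×0.3047×102.0×11.8² = 2164 lb/ft, acting at H/3 = 3.933 ft above the base.
Overturning moment M_o = P_a × H/3 = 2164 × 3.933 = 8512.
Resisting moment M_r = W × 3.6 = 8142 × 3.6 = 29310.
FS_overturning = M_r/M_o = 29310/8512 = 3.444.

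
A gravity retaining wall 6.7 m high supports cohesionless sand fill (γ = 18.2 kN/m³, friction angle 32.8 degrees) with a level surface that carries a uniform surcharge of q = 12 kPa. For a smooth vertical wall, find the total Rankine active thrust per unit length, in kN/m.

145 kN/m

K_a = tan²(45° − φ/2) = 0.2973.
Soil triangle: ½ K_a γ H² = 0.5×0.2973×18.2×6.7² = 121.4 kN/m.
Surcharge rectangle: K_a q H = 0.2973×12×6.7 = 23.90 kN/m.
Total = 121.4 + 23.90 = 145.3 kN/m.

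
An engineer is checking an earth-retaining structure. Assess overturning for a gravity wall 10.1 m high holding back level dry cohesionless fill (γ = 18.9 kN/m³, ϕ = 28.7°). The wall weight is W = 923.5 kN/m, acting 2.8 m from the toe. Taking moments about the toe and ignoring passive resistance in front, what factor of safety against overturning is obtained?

K_a = tan²(45° − 28.7°/2) = 0.3511.
P_a = ½K_aγH² = 0.5×0.3511×18.9×10.1² = 338.5 kN/m, acting at H/3 = 3.367 m above the base.
Overturning moment M_o = P_a × H/3 = 338.5 × 3.367 = 1140.
Resisting moment M_r = W × 2.8 = 923.5 × 2.8 = 2586.
FS_overturning = M_r/M_o = 2586/1140 = 2.269.

2.27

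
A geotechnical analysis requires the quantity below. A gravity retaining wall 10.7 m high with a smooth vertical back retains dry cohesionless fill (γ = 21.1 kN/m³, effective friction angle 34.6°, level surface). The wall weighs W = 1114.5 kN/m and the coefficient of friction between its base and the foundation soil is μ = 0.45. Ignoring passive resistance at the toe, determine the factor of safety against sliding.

1.51

K_a = tan²(45° − 34.6°/2) = 0.2756.
P_a = ½K_aγH² = 0.5×0.2756×21.1×10.7² = 332.9 kN/m, acting at H/3 = 3.567 m above the base.
FS_sliding = μW / P_a = 0.45×1114.5 / 332.9 = 1.506.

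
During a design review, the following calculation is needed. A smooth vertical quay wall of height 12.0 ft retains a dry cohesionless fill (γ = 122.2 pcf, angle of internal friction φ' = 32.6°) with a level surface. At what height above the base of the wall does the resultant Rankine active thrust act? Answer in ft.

4.00 ft

K_a = 0.2997.
The pressure distribution is triangular, so the resultant acts at H/3 above the base = 12.0/3 = 4.000 ft.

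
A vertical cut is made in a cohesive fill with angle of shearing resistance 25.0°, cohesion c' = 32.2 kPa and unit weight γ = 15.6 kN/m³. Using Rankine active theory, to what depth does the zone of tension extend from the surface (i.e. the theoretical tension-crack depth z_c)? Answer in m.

6.48 m

K_a = tan²(45° − 25.0°/2) = 0.4059; √K_a = 0.6371.
The active pressure is zero where K_a γ z = 2c√K_a, so z_c = 2c/(γ√K_a) = 2×32.2/(15.6×0.6371) = 6.480 m.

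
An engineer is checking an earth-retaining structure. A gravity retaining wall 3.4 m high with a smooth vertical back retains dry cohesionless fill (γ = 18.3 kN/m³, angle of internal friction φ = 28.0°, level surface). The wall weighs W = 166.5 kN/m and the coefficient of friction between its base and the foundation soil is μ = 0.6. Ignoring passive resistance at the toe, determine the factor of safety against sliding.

2.62

K_a = tan²(45° − 28.0°/2) = 0.3610.
P_a = ½K_aγH² = 0.5×0.3610×18.3×3.4² = 38.19 kN/m, acting at H/3 = 1.133 m above the base.
FS_sliding = μW / P_a = 0.6×166.5 / 38.19 = 2.616.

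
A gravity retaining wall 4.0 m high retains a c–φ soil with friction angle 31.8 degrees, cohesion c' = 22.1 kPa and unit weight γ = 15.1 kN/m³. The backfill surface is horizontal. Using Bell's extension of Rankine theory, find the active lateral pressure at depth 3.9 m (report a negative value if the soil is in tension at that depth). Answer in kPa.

-6.36 kPa

K_a = (1 − sin φ)/(1 + sin φ) = 0.3098.
σ_a = K_a γ z − 2c√K_a = 0.3098×15.1×3.9 − 2×22.1×0.5566 = -6.358 kPa.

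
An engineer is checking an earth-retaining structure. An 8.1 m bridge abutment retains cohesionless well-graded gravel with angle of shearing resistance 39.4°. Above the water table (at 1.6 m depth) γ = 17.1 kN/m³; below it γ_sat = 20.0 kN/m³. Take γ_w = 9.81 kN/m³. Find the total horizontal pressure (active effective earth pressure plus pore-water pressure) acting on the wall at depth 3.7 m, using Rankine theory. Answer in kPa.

K_a = (1 − sin φ)/(1 + sin φ) = 0.2234.
γ' = 20.0 − 9.81 = 10.19 kN/m³.
Effective vertical stress at 3.7 m: σ'_v = 17.1×1.6 + 10.19×2.10 = 48.76 kPa.
σ'_h = K_a σ'_v = 0.2234 × 48.76 = 10.89 kPa; u = γ_w × 2.10 = 20.60 kPa.
Total σ_h = 10.89 + 20.60 = 31.50 kPa.

31.5 kPa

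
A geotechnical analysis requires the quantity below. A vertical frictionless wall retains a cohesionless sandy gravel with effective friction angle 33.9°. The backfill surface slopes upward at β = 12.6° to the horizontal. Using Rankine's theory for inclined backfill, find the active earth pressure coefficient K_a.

0.303

K_a = cos β · (cos β − √(cos²β − cos²φ)) / (cos β + √(cos²β − cos²φ)).
cos β = 0.9759, cos φ = 0.8300, √(cos²β − cos²φ) = 0.5133.
K_a = 0.9759 × (0.9759 − 0.5133)/(0.9759 + 0.5133) = 0.3031.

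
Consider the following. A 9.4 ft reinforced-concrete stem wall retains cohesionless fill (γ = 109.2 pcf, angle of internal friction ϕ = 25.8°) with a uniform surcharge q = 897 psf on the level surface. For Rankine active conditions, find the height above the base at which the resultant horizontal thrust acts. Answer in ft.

K_a = 0.3935.
Triangular part P₁ = ½K_aγH² = 1898 at H/3 = 3.133 ft; rectangular part P₂ = K_a q H = 3318 at H/2 = 4.700 ft.
ȳ = (P₁·3.133 + P₂·4.700)/(P₁+P₂) = 4.130 ft.

4.13 ft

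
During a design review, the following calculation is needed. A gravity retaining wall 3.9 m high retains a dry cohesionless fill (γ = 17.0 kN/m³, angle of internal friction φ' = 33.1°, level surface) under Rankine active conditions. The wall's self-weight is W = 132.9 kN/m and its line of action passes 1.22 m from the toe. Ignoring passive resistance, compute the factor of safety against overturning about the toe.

3.29

K_a = tan²(45° − 33.1°/2) = 0.2936.
P_a = ½K_aγH² = 0.5×0.2936×17.0×3.9² = 37.95 kN/m, acting at H/3 = 1.300 m above the base.
Overturning moment M_o = P_a × H/3 = 37.95 × 1.300 = 49.34.
Resisting moment M_r = W × 1.22 = 132.9 × 1.22 = 162.1.
FS_overturning = M_r/M_o = 162.1/49.34 = 3.286.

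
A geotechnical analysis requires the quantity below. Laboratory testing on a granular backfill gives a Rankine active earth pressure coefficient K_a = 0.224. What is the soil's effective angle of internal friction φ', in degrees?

K_a = tan²(45° − φ/2) ⇒ 45° − φ/2 = arctan(√0.224) = 25.33°.
φ = 2(45° − 25.33°) = 39.34°.

39.3°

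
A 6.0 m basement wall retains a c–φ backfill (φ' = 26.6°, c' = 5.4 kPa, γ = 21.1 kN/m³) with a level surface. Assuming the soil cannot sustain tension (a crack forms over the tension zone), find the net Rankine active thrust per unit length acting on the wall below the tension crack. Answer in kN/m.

K_a = 0.3814; √K_a = 0.6176.
Tension-crack depth z_c = 2c/(γ√K_a) = 2×5.4/(21.1×0.6176) = 0.8288 m.
σ_a at base = K_a γ H − 2c√K_a = 0.3814×21.1×6.0 − 2×5.4×0.6176 = 41.62 kPa.
P_a = ½ × 41.62 × (H − z_c) = 0.5×41.62×5.171 = 107.6 kN/m.

108 kN/m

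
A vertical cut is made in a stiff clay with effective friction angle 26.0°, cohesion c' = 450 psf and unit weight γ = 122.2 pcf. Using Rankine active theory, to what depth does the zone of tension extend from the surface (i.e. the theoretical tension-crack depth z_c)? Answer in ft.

11.8 ft

K_a = tan²(45° − 26.0°/2) = 0.3905; √K_a = 0.6249.
The active pressure is zero where K_a γ z = 2c√K_a, so z_c = 2c/(γ√K_a) = 2×450/(122.2×0.6249) = 11.79 ft.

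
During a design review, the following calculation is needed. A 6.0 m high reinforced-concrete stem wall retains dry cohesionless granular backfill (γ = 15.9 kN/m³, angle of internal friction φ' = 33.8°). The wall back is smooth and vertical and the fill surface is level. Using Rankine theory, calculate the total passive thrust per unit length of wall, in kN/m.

1000 kN/m

K_p = tan²(45° + φ/2) = 3.508.
P_p = ½ K_p γ H² = 0.5 × 3.508 × 15.9 × 6.0² = 1004 kN/m.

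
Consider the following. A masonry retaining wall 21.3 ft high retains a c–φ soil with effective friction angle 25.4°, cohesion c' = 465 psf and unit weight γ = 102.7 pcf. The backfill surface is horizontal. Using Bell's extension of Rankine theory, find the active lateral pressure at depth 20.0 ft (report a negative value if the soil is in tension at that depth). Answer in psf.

233 psf

K_a = (1 − sin φ)/(1 + sin φ) = 0.3996.
σ_a = K_a γ z − 2c√K_a = 0.3996×102.7×20.0 − 2×465×0.6322 = 232.9 psf.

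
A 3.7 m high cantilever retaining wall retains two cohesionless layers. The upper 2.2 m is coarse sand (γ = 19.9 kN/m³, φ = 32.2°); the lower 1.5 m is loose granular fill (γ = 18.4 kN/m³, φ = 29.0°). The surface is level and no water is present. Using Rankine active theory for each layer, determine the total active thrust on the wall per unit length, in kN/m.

K_a1 = tan²(45°−32.2°/2) = 0.3047; K_a2 = tan²(45°−29.0°/2) = 0.3470.
Layer 1: σ at base = K_a1 γ₁ h₁ = 13.34 kPa; P₁ = ½×13.34×2.2 = 14.68.
Layer 2: σ_v at top = γ₁h₁ = 43.78; σ_h top = K_a2×43.78 = 15.19; σ_h base = K_a2×(43.78+18.4×1.5) = 24.77.
P₂ = ½(15.19+24.77)×1.5 = 29.97. Total P_a = 14.68+29.97 = 44.64 kN/m.

44.6 kN/m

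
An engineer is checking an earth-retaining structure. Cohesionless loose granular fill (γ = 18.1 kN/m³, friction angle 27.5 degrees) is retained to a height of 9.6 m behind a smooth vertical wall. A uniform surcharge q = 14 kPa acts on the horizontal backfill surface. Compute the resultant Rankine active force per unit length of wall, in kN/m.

357 kN/m

K_a = tan²(45° − φ/2) = 0.3682.
Soil triangle: ½ K_a γ H² = 0.5×0.3682×18.1×9.6² = 307.1 kN/m.
Surcharge rectangle: K_a q H = 0.3682×14×9.6 = 49.49 kN/m.
Total = 307.1 + 49.49 = 356.6 kN/m.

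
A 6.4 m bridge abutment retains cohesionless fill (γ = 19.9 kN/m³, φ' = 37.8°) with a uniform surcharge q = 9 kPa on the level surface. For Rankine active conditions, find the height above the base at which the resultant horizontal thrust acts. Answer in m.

K_a = 0.2400.
Triangular part P₁ = ½K_aγH² = 97.81 at H/3 = 2.133 m; rectangular part P₂ = K_a q H = 13.82 at H/2 = 3.200 m.
ȳ = (P₁·2.133 + P₂·3.200)/(P₁+P₂) = 2.265 m.

2.27 m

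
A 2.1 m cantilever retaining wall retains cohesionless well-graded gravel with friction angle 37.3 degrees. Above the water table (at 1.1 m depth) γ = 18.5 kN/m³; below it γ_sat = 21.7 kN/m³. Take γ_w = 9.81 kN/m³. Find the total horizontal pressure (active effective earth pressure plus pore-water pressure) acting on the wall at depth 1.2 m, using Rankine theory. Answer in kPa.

K_a = (1 − sin φ)/(1 + sin φ) = 0.2453.
γ' = 21.7 − 9.81 = 11.89 kN/m³.
Effective vertical stress at 1.2 m: σ'_v = 18.5×1.1 + 11.89×0.1000 = 21.54 kPa.
σ'_h = K_a σ'_v = 0.2453 × 21.54 = 5.284 kPa; u = γ_w × 0.1000 = 0.9810 kPa.
Total σ_h = 5.284 + 0.9810 = 6.265 kPa.

6.27 kPa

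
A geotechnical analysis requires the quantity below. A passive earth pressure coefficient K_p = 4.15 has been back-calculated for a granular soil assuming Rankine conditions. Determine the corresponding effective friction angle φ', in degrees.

37.7°

K_p = (1+sin φ)/(1−sin φ) ⇒ sin φ = (K_p − 1)/(K_p + 1) = 0.6117.
φ = arcsin(0.6117) = 37.71°.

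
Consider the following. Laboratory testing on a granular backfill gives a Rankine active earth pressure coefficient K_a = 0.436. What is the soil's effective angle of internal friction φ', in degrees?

23.1°

K_a = tan²(45° − φ/2) ⇒ 45° − φ/2 = arctan(√0.436) = 33.44°.
φ = 2(45° − 33.44°) = 23.13°.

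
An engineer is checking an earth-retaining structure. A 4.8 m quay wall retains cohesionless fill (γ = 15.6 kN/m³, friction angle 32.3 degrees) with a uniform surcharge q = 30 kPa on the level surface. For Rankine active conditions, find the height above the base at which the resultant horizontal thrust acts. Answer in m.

1.96 m

K_a = 0.3035.
Triangular part P₁ = ½K_aγH² = 54.54 at H/3 = 1.600 m; rectangular part P₂ = K_a q H = 43.70 at H/2 = 2.400 m.
ȳ = (P₁·1.600 + P₂·2.400)/(P₁+P₂) = 1.956 m.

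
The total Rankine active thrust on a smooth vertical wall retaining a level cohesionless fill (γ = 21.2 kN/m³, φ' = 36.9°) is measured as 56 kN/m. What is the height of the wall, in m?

4.60 m

K_a = 0.2497. P_a = ½ K_a γ H² ⇒ H = √(2P_a/(K_a γ)).
H = √(2×56/(0.2497×21.2)) = 4.600 m.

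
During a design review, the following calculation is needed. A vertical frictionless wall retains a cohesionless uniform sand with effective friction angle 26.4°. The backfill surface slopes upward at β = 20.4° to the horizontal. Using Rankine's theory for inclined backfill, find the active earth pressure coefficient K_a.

0.511

K_a = cos β · (cos β − √(cos²β − cos²φ)) / (cos β + √(cos²β − cos²φ)).
cos β = 0.9373, cos φ = 0.8957, √(cos²β − cos²φ) = 0.2760.
K_a = 0.9373 × (0.9373 − 0.2760)/(0.9373 + 0.2760) = 0.5108.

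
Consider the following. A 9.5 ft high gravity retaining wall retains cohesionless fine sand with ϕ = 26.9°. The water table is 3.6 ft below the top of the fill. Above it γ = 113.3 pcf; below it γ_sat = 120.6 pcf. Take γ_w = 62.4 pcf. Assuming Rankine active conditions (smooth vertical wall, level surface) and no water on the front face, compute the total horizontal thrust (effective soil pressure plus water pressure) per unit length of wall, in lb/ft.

K_a = tan²(45° − φ/2) = 0.3770.
γ' = 120.6 − 62.4 = 58.20 pcf. Depth below WT = 5.9 ft.
σ'_h at WT = K_a γ d_w = 153.8 psf; at base = 153.8 + K_a γ' × 5.9 = 283.2 psf.
P₁ (0–3.6 ft) = ½×153.8×3.6 = 276.8. P₂ (3.6–9.5 ft) = ½(153.8+283.2)×5.9 = 1289.
P_w = ½ γ_w h₂² = 0.5×62.4×5.9² = 1086. Total = 276.8+1289+1086 = 2652 lb/ft.

2650 lb/ft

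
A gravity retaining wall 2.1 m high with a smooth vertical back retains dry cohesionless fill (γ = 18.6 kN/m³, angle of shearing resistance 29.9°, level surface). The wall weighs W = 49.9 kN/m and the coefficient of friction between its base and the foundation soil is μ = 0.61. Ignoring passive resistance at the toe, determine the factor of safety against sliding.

2.22

K_a = tan²(45° − 29.9°/2) = 0.3347.
P_a = ½K_aγH² = 0.5×0.3347×18.6×2.1² = 13.73 kN/m, acting at H/3 = 0.7000 m above the base.
FS_sliding = μW / P_a = 0.61×49.9 / 13.73 = 2.218.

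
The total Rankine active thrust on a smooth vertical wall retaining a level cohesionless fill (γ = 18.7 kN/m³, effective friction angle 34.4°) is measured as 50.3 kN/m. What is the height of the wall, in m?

K_a = 0.2780. P_a = ½ K_a γ H² ⇒ H = √(2P_a/(K_a γ)).
H = √(2×50.3/(0.2780×18.7)) = 4.399 m.

4.40 m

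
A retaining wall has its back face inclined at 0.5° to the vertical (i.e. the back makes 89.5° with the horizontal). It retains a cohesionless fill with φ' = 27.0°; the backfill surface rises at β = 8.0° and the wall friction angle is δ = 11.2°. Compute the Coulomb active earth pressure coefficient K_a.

K_a = sin²(α+φ) / [sin²α · sin(α−δ) · (1 + √{sin(φ+δ)sin(φ−β) / (sin(α−δ)sin(α+β))})²].
With α = 89.5°, φ = 27.0°, δ = 11.2°, β = 8.0°: K_a = 0.3862.

0.386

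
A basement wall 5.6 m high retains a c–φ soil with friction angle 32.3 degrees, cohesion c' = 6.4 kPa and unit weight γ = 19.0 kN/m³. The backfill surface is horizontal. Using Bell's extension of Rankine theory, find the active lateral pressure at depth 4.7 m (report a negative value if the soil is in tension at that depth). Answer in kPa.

K_a = (1 − sin φ)/(1 + sin φ) = 0.3035.
σ_a = K_a γ z − 2c√K_a = 0.3035×19.0×4.7 − 2×6.4×0.5509 = 20.05 kPa.

20.0 kPa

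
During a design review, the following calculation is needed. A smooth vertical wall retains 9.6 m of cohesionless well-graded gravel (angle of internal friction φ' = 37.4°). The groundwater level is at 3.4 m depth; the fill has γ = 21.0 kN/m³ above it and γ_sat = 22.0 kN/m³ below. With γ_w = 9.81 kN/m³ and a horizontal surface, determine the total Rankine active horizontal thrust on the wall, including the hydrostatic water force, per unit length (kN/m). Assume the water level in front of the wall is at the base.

384 kN/m

K_a = tan²(45° − φ/2) = 0.2443.
γ' = 22.0 − 9.81 = 12.19 kN/m³. Depth below WT = 6.2 m.
σ'_h at WT = K_a γ d_w = 17.44 kPa; at base = 17.44 + K_a γ' × 6.2 = 35.90 kPa.
P₁ (0–3.4 m) = ½×17.44×3.4 = 29.65. P₂ (3.4–9.6 m) = ½(17.44+35.90)×6.2 = 165.4.
P_w = ½ γ_w h₂² = 0.5×9.81×6.2² = 188.5. Total = 29.65+165.4+188.5 = 383.6 kN/m.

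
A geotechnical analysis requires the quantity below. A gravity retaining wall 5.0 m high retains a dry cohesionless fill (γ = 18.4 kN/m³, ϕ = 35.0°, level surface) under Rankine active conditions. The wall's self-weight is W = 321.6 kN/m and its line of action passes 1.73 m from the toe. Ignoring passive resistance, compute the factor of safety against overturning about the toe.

K_a = tan²(45° − 35.0°/2) = 0.2710.
P_a = ½K_aγH² = 0.5×0.2710×18.4×5.0² = 62.33 kN/m, acting at H/3 = 1.667 m above the base.
Overturning moment M_o = P_a × H/3 = 62.33 × 1.667 = 103.9.
Resisting moment M_r = W × 1.73 = 321.6 × 1.73 = 556.4.
FS_overturning = M_r/M_o = 556.4/103.9 = 5.356.

5.36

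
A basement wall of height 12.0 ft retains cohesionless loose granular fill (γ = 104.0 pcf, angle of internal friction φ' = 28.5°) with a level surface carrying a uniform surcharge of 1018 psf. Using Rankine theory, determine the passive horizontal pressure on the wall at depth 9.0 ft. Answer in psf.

5520 psf

K_p = (1 + sin φ)/(1 − sin φ) = 2.825.
σ_v = γz + q = 104.0 × 9.0 + 1018 = 1954 psf.
σ_h = K_p σ_v = 2.825 × 1954 = 5521 psf.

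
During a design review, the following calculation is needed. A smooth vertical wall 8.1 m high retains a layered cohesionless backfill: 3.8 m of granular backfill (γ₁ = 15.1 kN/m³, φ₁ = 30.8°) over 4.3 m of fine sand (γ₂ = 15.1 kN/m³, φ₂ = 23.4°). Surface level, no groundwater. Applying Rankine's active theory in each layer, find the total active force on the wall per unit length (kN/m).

202 kN/m

K_a1 = tan²(45°−30.8°/2) = 0.3227; K_a2 = tan²(45°−23.4°/2) = 0.4315.
Layer 1: σ at base = K_a1 γ₁ h₁ = 18.52 kPa; P₁ = ½×18.52×3.8 = 35.18.
Layer 2: σ_v at top = γ₁h₁ = 57.38; σ_h top = K_a2×57.38 = 24.76; σ_h base = K_a2×(57.38+15.1×4.3) = 52.78.
P₂ = ½(24.76+52.78)×4.3 = 166.7. Total P_a = 35.18+166.7 = 201.9 kN/m.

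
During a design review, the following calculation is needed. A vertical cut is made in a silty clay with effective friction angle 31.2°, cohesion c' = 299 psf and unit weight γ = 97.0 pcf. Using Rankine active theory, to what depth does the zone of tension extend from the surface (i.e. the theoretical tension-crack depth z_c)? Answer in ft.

10.9 ft

K_a = tan²(45° − 31.2°/2) = 0.3175; √K_a = 0.5635.
The active pressure is zero where K_a γ z = 2c√K_a, so z_c = 2c/(γ√K_a) = 2×299/(97.0×0.5635) = 10.94 ft.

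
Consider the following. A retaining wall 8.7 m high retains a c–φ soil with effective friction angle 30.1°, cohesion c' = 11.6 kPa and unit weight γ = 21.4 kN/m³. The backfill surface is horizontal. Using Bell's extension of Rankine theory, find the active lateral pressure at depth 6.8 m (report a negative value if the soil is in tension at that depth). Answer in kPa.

34.9 kPa

K_a = (1 − sin φ)/(1 + sin φ) = 0.3320.
σ_a = K_a γ z − 2c√K_a = 0.3320×21.4×6.8 − 2×11.6×0.5762 = 34.94 kPa.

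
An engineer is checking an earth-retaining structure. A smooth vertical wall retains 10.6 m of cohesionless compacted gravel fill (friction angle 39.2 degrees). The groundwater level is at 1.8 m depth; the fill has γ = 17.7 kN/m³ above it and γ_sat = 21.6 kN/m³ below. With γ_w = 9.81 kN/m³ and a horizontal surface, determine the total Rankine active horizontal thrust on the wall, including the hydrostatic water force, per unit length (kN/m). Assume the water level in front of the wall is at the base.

552 kN/m

K_a = tan²(45° − φ/2) = 0.2255.
γ' = 21.6 − 9.81 = 11.79 kN/m³. Depth below WT = 8.8 m.
σ'_h at WT = K_a γ d_w = 7.183 kPa; at base = 7.183 + K_a γ' × 8.8 = 30.58 kPa.
P₁ (0–1.8 m) = ½×7.183×1.8 = 6.465. P₂ (1.8–10.6 m) = ½(7.183+30.58)×8.8 = 166.1.
P_w = ½ γ_w h₂² = 0.5×9.81×8.8² = 379.8. Total = 6.465+166.1+379.8 = 552.5 kN/m.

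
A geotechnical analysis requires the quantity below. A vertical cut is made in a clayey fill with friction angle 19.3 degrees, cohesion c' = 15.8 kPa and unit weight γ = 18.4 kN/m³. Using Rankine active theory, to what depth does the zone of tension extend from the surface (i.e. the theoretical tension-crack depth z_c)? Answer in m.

2.42 m

K_a = tan²(45° − 19.3°/2) = 0.5032; √K_a = 0.7094.
The active pressure is zero where K_a γ z = 2c√K_a, so z_c = 2c/(γ√K_a) = 2×15.8/(18.4×0.7094) = 2.421 m.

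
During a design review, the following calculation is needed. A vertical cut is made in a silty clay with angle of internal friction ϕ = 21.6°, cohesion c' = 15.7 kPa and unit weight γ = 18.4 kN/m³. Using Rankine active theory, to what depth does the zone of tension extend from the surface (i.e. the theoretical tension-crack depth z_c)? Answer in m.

K_a = tan²(45° − 21.6°/2) = 0.4619; √K_a = 0.6796.
The active pressure is zero where K_a γ z = 2c√K_a, so z_c = 2c/(γ√K_a) = 2×15.7/(18.4×0.6796) = 2.511 m.

2.51 m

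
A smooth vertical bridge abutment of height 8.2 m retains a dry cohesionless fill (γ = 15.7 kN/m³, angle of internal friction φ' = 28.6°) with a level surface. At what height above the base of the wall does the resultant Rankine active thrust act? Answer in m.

K_a = 0.3525.
The pressure distribution is triangular, so the resultant acts at H/3 above the base = 8.2/3 = 2.733 m.

2.73 m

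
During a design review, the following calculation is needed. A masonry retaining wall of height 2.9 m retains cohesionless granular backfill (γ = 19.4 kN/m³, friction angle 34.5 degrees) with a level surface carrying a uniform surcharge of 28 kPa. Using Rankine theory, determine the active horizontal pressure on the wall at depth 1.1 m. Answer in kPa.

K_a = (1 − sin φ)/(1 + sin φ) = 0.2768.
σ_v = γz + q = 19.4 × 1.1 + 28 = 49.34 kPa.
σ_h = K_a σ_v = 0.2768 × 49.34 = 13.66 kPa.

13.7 kPa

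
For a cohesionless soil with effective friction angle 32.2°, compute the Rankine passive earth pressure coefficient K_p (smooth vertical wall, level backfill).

K_p = (1 + sin φ)/(1 − sin φ) = tan²(45° + 32.2°/2) = 3.282.

3.28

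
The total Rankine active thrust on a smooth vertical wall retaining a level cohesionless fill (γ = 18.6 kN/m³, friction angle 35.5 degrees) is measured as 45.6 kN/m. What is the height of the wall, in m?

4.30 m

K_a = 0.2653. P_a = ½ K_a γ H² ⇒ H = √(2P_a/(K_a γ)).
H = √(2×45.6/(0.2653×18.6)) = 4.299 m.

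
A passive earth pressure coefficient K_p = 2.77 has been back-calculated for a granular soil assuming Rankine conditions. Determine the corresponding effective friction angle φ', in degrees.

K_p = (1+sin φ)/(1−sin φ) ⇒ sin φ = (K_p − 1)/(K_p + 1) = 0.4695.
φ = arcsin(0.4695) = 28.00°.

28.0°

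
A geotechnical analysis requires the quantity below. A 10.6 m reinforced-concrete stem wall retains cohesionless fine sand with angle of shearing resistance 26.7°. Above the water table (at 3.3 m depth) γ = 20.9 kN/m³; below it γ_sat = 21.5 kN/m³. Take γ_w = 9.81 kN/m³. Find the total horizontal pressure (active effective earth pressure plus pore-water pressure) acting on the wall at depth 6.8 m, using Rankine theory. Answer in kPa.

76.1 kPa

K_a = (1 − sin φ)/(1 + sin φ) = 0.3800.
γ' = 21.5 − 9.81 = 11.69 kN/m³.
Effective vertical stress at 6.8 m: σ'_v = 20.9×3.3 + 11.69×3.50 = 109.9 kPa.
σ'_h = K_a σ'_v = 0.3800 × 109.9 = 41.75 kPa; u = γ_w × 3.50 = 34.34 kPa.
Total σ_h = 41.75 + 34.34 = 76.09 kPa.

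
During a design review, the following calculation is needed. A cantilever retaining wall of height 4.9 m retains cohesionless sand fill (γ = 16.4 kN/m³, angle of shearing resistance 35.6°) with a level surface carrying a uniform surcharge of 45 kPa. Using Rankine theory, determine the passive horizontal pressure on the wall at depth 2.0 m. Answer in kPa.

K_p = (1 + sin φ)/(1 − sin φ) = 3.786.
σ_v = γz + q = 16.4 × 2.0 + 45 = 77.80 kPa.
σ_h = K_p σ_v = 3.786 × 77.80 = 294.6 kPa.

295 kPa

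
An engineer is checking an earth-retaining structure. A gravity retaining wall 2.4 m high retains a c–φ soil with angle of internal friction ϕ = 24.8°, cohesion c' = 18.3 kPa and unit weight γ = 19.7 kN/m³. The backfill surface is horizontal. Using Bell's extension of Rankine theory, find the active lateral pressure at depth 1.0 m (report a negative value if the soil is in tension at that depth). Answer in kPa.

K_a = (1 − sin φ)/(1 + sin φ) = 0.4090.
σ_a = K_a γ z − 2c√K_a = 0.4090×19.7×1.0 − 2×18.3×0.6395 = -15.35 kPa.

-15.3 kPa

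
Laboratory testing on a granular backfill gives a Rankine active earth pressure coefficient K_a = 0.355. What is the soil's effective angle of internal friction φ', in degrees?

K_a = tan²(45° − φ/2) ⇒ 45° − φ/2 = arctan(√0.355) = 30.79°.
φ = 2(45° − 30.79°) = 28.43°.

28.4°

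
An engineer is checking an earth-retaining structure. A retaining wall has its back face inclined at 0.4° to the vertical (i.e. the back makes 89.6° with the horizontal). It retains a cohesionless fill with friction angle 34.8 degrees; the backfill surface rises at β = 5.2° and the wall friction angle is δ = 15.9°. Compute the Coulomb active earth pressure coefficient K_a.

0.266

K_a = sin²(α+φ) / [sin²α · sin(α−δ) · (1 + √{sin(φ+δ)sin(φ−β) / (sin(α−δ)sin(α+β))})²].
With α = 89.6°, φ = 34.8°, δ = 15.9°, β = 5.2°: K_a = 0.2663.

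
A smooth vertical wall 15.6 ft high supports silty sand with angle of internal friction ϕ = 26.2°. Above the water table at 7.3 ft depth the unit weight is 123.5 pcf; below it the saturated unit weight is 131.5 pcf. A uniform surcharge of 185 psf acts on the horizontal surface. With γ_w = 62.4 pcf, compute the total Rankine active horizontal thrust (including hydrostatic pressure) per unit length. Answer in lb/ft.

K_a = tan²(45° − φ/2) = 0.3874.
γ' = 131.5 − 62.4 = 69.10 pcf. h₂ = H − d_w = 8.3 ft.
σ'_h: at surface K_a·q = 71.68; at WT K_a(q+γd_w) = 421.0; at base K_a(q+γd_w+γ'h₂) = 643.2 psf.
P₁ = ½(71.68+421.0)×7.3 = 1798; P₂ = ½(421.0+643.2)×8.3 = 4416; P_w = ½γ_w h₂² = 2149.
Total = 1798+4416+2149 = 8364 lb/ft.

8360 lb/ft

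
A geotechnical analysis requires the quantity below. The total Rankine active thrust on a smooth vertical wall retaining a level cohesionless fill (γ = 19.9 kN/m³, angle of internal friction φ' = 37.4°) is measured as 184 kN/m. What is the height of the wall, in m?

K_a = 0.2443. P_a = ½ K_a γ H² ⇒ H = √(2P_a/(K_a γ)).
H = √(2×184/(0.2443×19.9)) = 8.701 m.

8.70 m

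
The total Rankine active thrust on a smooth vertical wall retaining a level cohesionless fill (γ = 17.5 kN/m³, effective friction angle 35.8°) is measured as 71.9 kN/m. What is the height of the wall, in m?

K_a = 0.2619. P_a = ½ K_a γ H² ⇒ H = √(2P_a/(K_a γ)).
H = √(2×71.9/(0.2619×17.5)) = 5.602 m.

5.60 m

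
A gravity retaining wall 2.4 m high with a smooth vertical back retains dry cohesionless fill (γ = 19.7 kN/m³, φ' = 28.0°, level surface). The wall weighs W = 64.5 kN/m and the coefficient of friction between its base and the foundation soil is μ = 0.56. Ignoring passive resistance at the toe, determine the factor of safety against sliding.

1.76

K_a = tan²(45° − 28.0°/2) = 0.3610.
P_a = ½K_aγH² = 0.5×0.3610×19.7×2.4² = 20.48 kN/m, acting at H/3 = 0.8000 m above the base.
FS_sliding = μW / P_a = 0.56×64.5 / 20.48 = 1.763.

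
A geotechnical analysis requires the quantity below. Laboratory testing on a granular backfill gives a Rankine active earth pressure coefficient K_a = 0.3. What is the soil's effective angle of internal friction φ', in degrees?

32.6°

K_a = tan²(45° − φ/2) ⇒ 45° − φ/2 = arctan(√0.3) = 28.71°.
φ = 2(45° − 28.71°) = 32.58°.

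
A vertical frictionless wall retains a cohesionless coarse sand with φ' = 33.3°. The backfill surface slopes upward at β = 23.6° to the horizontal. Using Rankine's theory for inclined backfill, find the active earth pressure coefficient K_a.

0.383

K_a = cos β · (cos β − √(cos²β − cos²φ)) / (cos β + √(cos²β − cos²φ)).
cos β = 0.9164, cos φ = 0.8358, √(cos²β − cos²φ) = 0.3757.
K_a = 0.9164 × (0.9164 − 0.3757)/(0.9164 + 0.3757) = 0.3835.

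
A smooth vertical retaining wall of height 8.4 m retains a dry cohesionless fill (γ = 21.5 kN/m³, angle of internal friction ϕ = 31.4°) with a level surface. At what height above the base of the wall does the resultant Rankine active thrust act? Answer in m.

2.80 m

K_a = 0.3149.
The pressure distribution is triangular, so the resultant acts at H/3 above the base = 8.4/3 = 2.800 m.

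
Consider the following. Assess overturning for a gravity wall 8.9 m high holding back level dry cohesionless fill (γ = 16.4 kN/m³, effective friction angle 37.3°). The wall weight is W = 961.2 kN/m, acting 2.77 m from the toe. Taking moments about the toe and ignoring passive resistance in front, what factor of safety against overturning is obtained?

5.63

K_a = tan²(45° − 37.3°/2) = 0.2453.
P_a = ½K_aγH² = 0.5×0.2453×16.4×8.9² = 159.4 kN/m, acting at H/3 = 2.967 m above the base.
Overturning moment M_o = P_a × H/3 = 159.4 × 2.967 = 472.7.
Resisting moment M_r = W × 2.77 = 961.2 × 2.77 = 2663.
FS_overturning = M_r/M_o = 2663/472.7 = 5.632.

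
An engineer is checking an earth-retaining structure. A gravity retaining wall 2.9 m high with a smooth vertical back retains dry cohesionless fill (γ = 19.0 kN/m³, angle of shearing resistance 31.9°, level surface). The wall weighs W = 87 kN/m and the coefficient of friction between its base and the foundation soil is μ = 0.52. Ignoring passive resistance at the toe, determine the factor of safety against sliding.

K_a = tan²(45° − 31.9°/2) = 0.3085.
P_a = ½K_aγH² = 0.5×0.3085×19.0×2.9² = 24.65 kN/m, acting at H/3 = 0.9667 m above the base.
FS_sliding = μW / P_a = 0.52×87 / 24.65 = 1.835.

1.84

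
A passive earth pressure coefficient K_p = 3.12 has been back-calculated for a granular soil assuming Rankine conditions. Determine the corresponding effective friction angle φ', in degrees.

31.0°

K_p = (1+sin φ)/(1−sin φ) ⇒ sin φ = (K_p − 1)/(K_p + 1) = 0.5146.
φ = arcsin(0.5146) = 30.97°.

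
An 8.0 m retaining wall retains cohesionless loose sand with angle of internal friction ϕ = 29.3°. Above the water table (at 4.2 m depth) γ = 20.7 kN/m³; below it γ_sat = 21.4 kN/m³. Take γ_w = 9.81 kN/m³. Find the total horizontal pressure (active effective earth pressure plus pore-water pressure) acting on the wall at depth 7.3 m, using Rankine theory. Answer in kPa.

K_a = (1 − sin φ)/(1 + sin φ) = 0.3428.
γ' = 21.4 − 9.81 = 11.59 kN/m³.
Effective vertical stress at 7.3 m: σ'_v = 20.7×4.2 + 11.59×3.10 = 122.9 kPa.
σ'_h = K_a σ'_v = 0.3428 × 122.9 = 42.12 kPa; u = γ_w × 3.10 = 30.41 kPa.
Total σ_h = 42.12 + 30.41 = 72.54 kPa.

72.5 kPa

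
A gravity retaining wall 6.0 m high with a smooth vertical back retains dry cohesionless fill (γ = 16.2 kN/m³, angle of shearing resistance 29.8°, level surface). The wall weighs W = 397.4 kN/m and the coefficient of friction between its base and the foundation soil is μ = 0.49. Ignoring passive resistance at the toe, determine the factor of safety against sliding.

1.99

K_a = tan²(45° − 29.8°/2) = 0.3360.
P_a = ½K_aγH² = 0.5×0.3360×16.2×6.0² = 97.99 kN/m, acting at H/3 = 2.000 m above the base.
FS_sliding = μW / P_a = 0.49×397.4 / 97.99 = 1.987.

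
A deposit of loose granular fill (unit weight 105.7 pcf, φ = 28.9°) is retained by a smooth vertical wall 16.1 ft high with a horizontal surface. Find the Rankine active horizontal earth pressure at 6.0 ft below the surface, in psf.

221 psf

K_a = (1 − sin φ)/(1 + sin φ) = 0.3484.
σ_h = K_a γ z = 0.3484 × 105.7 × 6.0 = 220.9 psf.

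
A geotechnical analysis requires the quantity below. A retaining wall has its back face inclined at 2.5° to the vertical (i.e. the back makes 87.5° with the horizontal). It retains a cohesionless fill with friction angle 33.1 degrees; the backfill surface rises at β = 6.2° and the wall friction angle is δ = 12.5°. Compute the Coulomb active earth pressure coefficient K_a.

K_a = sin²(α+φ) / [sin²α · sin(α−δ) · (1 + √{sin(φ+δ)sin(φ−β) / (sin(α−δ)sin(α+β))})²].
With α = 87.5°, φ = 33.1°, δ = 12.5°, β = 6.2°: K_a = 0.3082.

0.308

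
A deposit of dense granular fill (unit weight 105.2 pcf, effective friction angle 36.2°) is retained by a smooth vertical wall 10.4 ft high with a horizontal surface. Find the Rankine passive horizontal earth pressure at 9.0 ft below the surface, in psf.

K_p = (1 + sin φ)/(1 − sin φ) = 3.885.
σ_h = K_p γ z = 3.885 × 105.2 × 9.0 = 3679 psf.

3680 psf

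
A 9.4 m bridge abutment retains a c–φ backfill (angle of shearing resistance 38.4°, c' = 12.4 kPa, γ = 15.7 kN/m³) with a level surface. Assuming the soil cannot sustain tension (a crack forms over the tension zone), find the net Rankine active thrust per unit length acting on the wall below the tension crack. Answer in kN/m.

K_a = 0.2337; √K_a = 0.4834.
Tension-crack depth z_c = 2c/(γ√K_a) = 2×12.4/(15.7×0.4834) = 3.268 m.
σ_a at base = K_a γ H − 2c√K_a = 0.2337×15.7×9.4 − 2×12.4×0.4834 = 22.50 kPa.
P_a = ½ × 22.50 × (H − z_c) = 0.5×22.50×6.132 = 68.99 kN/m.

69.0 kN/m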